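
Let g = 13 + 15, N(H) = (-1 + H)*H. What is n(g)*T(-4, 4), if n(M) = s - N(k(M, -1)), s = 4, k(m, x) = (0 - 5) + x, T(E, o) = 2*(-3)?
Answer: 228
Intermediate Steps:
T(E, o) = -6
k(m, x) = -5 + x
N(H) = H*(-1 + H)
g = 28
n(M) = -38 (n(M) = 4 - (-5 - 1)*(-1 + (-5 - 1)) = 4 - (-6)*(-1 - 6) = 4 - (-6)*(-7) = 4 - 1*42 = 4 - 42 = -38)
n(g)*T(-4, 4) = -38*(-6) = 228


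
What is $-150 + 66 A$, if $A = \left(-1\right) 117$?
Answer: $-7872$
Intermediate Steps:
$A = -117$
$-150 + 66 A = -150 + 66 \left(-117\right) = -150 - 7722 = -7872$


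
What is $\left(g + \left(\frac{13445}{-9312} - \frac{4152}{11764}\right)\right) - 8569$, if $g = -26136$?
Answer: $- \frac{5494224757}{158304} \approx -34707.0$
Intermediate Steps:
$\left(g + \left(\frac{13445}{-9312} - \frac{4152}{11764}\right)\right) - 8569 = \left(-26136 + \left(\frac{13445}{-9312} - \frac{4152}{11764}\right)\right) - 8569 = \left(-26136 + \left(13445 \left(- \frac{1}{9312}\right) - \frac{6}{17}\right)\right) - 8569 = \left(-26136 - \frac{284437}{158304}\right) - 8569 = - \frac{4137717781}{158304} - 8569 = - \frac{5494224757}{158304}$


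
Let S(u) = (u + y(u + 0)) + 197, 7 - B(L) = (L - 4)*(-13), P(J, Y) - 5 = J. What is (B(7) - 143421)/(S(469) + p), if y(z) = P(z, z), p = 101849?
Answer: -143375/102989 ≈ -1.3921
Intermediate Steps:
P(J, Y) = 5 + J
B(L) = -45 + 13*L (B(L) = 7 - (L - 4)*(-13) = 7 - (-4 + L)*(-13) = 7 - (52 - 13*L) = 7 + (-52 + 13*L) = -45 + 13*L)
y(z) = 5 + z
S(u) = 202 + 2*u (S(u) = (u + (5 + (u + 0))) + 197 = (u + (5 + u)) + 197 = (5 + 2*u) + 197 = 202 + 2*u)
(B(7) - 143421)/(S(469) + p) = ((-45 + 13*7) - 143421)/((202 + 2*469) + 101849) = ((-45 + 91) - 143421)/((202 + 938) + 101849) = (46 - 143421)/(1140 + 101849) = -143375/102989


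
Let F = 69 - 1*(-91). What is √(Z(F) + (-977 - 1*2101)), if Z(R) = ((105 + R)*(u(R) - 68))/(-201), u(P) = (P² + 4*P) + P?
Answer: I*√1526928258/201 ≈ 194.41*I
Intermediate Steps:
F = 160 (F = 69 + 91 = 160)
u(P) = P² + 5*P
Z(R) = -(-68 + R*(5 + R))*(105 + R)/201 (Z(R) = ((105 + R)*(R*(5 + R) - 68))/(-201) = ((105 + R)*(-68 + R*(5 + R)))*(-1/201) = ((-68 + R*(5 + R))*(105 + R))*(-1/201) = -(-68 + R*(5 + R))*(105 + R)/201)
√(Z(F) + (-977 - 1*2101)) = √((2380/67 - 457/201*160 - 110/201*160² - 1/201*160³) + (-977 - 1*2101)) = √((2380/67 - 73120/201 - 110/201*25600 - 1/201*4096000) + (-977 - 2101)) = √((2380/67 - 73120/201 - 2816000/201 - 4096000/201) - 3078) = √(-6977980/201 - 3078) = √(-7596658/201) = I*√1526928258/201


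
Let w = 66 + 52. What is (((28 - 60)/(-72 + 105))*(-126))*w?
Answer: 158592/11 ≈ 14417.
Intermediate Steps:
w = 118
(((28 - 60)/(-72 + 105))*(-126))*w = (((28 - 60)/(-72 + 105))*(-126))*118 = (-32/33*(-126))*118 = (-32*1/33*(-126))*118 = -32/33*(-126)*118 = (1344/11)*118 = 158592/11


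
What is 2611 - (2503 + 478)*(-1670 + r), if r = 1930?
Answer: -772449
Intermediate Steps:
2611 - (2503 + 478)*(-1670 + r) = 2611 - (2503 + 478)*(-1670 + 1930) = 2611 - 2981*260 = 2611 - 1*775060 = 2611 - 775060 = -772449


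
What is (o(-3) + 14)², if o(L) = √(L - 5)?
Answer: 188 + 56*I*√2 ≈ 188.0 + 79.196*I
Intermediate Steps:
o(L) = √(-5 + L)
(o(-3) + 14)² = (√(-5 - 3) + 14)² = (√(-8) + 14)² = (2*I*√2 + 14)² = (14 + 2*I*√2)²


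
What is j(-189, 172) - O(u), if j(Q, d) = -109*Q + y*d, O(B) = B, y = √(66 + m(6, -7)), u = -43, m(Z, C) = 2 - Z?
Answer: 20644 + 172*√62 ≈ 21998.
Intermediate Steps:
y = √62 (y = √(66 + (2 - 1*6)) = √(66 + (2 - 6)) = √(66 - 4) = √62 ≈ 7.8740)
j(Q, d) = -109*Q + d*√62 (j(Q, d) = -109*Q + √62*d = -109*Q + d*√62)
j(-189, 172) - O(u) = (-109*(-189) + 172*√62) - 1*(-43) = (20601 + 172*√62) + 43 = 20644 + 172*√62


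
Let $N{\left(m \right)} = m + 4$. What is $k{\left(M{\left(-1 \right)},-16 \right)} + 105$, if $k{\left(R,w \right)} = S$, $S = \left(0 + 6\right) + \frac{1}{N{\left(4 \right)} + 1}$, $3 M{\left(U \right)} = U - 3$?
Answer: $\frac{1000}{9} \approx 111.11$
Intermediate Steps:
$N{\left(m \right)} = 4 + m$
$M{\left(U \right)} = -1 + \frac{U}{3}$ ($M{\left(U \right)} = \frac{U - 3}{3} = \frac{-3 + U}{3} = -1 + \frac{U}{3}$)
$S = \frac{55}{9}$ ($S = \left(0 + 6\right) + \frac{1}{\left(4 + 4\right) + 1} = 6 + \frac{1}{8 + 1} = 6 + \frac{1}{9} = \frac{55}{9} \approx 6.1111$)
$k{\left(R,w \right)} = \frac{55}{9}$
$k{\left(M{\left(-1 \right)},-16 \right)} + 105 = \frac{55}{9} + 105 = \frac{1000}{9}$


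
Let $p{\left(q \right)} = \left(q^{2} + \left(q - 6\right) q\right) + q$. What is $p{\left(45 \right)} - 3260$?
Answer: $565$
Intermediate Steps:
$p{\left(q \right)} = q + q^{2} + q \left(-6 + q\right)$ ($p{\left(q \right)} = \left(q^{2} + \left(-6 + q\right) q\right) + q = \left(q^{2} + q \left(-6 + q\right)\right) + q = q + q^{2} + q \left(-6 + q\right)$)
$p{\left(45 \right)} - 3260 = 45 \left(-5 + 2 \cdot 45\right) - 3260 = 45 \left(-5 + 90\right) - 3260 = 45 \cdot 85 - 3260 = 3825 - 3260 = 565$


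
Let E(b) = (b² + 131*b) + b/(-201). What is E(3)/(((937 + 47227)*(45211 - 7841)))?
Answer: 26933/120592541560 ≈ 2.2334e-7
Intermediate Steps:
E(b) = b² + 26330*b/201 (E(b) = (b² + 131*b) + b*(-1/201) = (b² + 131*b) - b/201 = b² + 26330*b/201)
E(3)/(((937 + 47227)*(45211 - 7841))) = ((1/201)*3*(26330 + 201*3))/(((937 + 47227)*(45211 - 7841))) = ((1/201)*3*(26330 + 603))/((48164*37370)) = ((1/201)*3*26933)/1799888680 = (26933/67)*(1/1799888680) = 26933/120592541560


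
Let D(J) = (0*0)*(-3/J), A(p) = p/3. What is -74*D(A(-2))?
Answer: 0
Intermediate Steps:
A(p) = p/3 (A(p) = p*(⅓) = p/3)
D(J) = 0 (D(J) = 0*(-3/J) = 0)
-74*D(A(-2)) = -74*0 = 0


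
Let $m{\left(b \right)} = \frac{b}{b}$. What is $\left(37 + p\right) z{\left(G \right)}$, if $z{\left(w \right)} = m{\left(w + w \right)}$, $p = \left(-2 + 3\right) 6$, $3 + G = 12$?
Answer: $43$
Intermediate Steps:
$G = 9$ ($G = -3 + 12 = 9$)
$p = 6$ ($p = 1 \cdot 6 = 6$)
$m{\left(b \right)} = 1$
$z{\left(w \right)} = 1$
$\left(37 + p\right) z{\left(G \right)} = \left(37 + 6\right) 1 = 43 \cdot 1 = 43$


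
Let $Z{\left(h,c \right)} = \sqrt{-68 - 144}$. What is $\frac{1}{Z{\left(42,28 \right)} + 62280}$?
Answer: $\frac{15570}{969699653} - \frac{i \sqrt{53}}{1939399306} \approx 1.6057 \cdot 10^{-5} - 3.7538 \cdot 10^{-9} i$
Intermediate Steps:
$Z{\left(h,c \right)} = 2 i \sqrt{53}$ ($Z{\left(h,c \right)} = \sqrt{-212} = 2 i \sqrt{53}$)
$\frac{1}{Z{\left(42,28 \right)} + 62280} = \frac{1}{2 i \sqrt{53} + 62280} = \frac{1}{62280 + 2 i \sqrt{53}}$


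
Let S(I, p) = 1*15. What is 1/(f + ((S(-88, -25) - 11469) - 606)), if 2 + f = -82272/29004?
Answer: -2417/29160710 ≈ -8.2885e-5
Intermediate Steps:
S(I, p) = 15
f = -11690/2417 (f = -2 - 82272/29004 = -2 - 82272*1/29004 = -2 - 6856/2417 = -11690/2417 ≈ -4.8366)
1/(f + ((S(-88, -25) - 11469) - 606)) = 1/(-11690/2417 + ((15 - 11469) - 606)) = 1/(-11690/2417 + (-11454 - 606)) = 1/(-11690/2417 - 12060) = 1/(-29160710/2417) = -2417/29160710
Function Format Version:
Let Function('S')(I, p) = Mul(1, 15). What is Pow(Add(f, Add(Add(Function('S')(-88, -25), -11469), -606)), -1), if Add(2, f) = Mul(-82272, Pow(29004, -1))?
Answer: Rational(-2417, 29160710) ≈ -8.2885e-5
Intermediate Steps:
Function('S')(I, p) = 15
f = Rational(-11690, 2417) (f = Add(-2, Mul(-82272, Pow(29004, -1))) = Add(-2, Mul(-82272, Rational(1, 29004))) = Add(-2, Rational(-6856, 2417)) = Rational(-11690, 2417) ≈ -4.8366)
Pow(Add(f, Add(Add(Function('S')(-88, -25), -11469), -606)), -1) = Pow(Add(Rational(-11690, 2417), Add(Add(15, -11469), -606)), -1) = Pow(Add(Rational(-11690, 2417), Add(-11454, -606)), -1) = Pow(Add(Rational(-11690, 2417), -12060), -1) = Pow(Rational(-29160710, 2417), -1) = Rational(-2417, 29160710)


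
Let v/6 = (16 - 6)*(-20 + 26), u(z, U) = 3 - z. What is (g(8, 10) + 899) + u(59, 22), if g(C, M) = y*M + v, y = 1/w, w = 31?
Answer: 37303/31 ≈ 1203.3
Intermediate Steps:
v = 360 (v = 6*((16 - 6)*(-20 + 26)) = 6*(10*6) = 6*60 = 360)
y = 1/31 ≈ 0.032258
g(C, M) = 360 + M/31 (g(C, M) = M/31 + 360 = 360 + M/31)
(g(8, 10) + 899) + u(59, 22) = ((360 + (1/31)*10) + 899) + (3 - 1*59) = ((360 + 10/31) + 899) + (3 - 59) = (11170/31 + 899) - 56 = 39039/31 - 56 = 37303/31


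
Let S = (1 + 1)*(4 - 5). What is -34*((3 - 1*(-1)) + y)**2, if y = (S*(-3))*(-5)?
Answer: -22984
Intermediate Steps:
S = -2 (S = 2*(-1) = -2)
y = -30 (y = -2*(-3)*(-5) = 6*(-5) = -30)
-34*((3 - 1*(-1)) + y)**2 = -34*((3 - 1*(-1)) - 30)**2 = -34*((3 + 1) - 30)**2 = -34*(4 - 30)**2 = -34*(-26)**2 = -34*676 = -22984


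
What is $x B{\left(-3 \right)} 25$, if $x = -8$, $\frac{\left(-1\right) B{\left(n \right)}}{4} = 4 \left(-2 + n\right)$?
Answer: $-16000$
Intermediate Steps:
$B{\left(n \right)} = 32 - 16 n$ ($B{\left(n \right)} = - 4 \cdot 4 \left(-2 + n\right) = - 4 \left(-8 + 4 n\right) = 32 - 16 n$)
$x B{\left(-3 \right)} 25 = - 8 \left(32 - -48\right) 25 = - 8 \left(32 + 48\right) 25 = \left(-8\right) 80 \cdot 25 = \left(-640\right) 25 = -16000$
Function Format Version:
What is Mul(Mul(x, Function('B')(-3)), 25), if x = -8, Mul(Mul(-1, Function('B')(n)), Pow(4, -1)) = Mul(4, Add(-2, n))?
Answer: -16000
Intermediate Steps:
Function('B')(n) = Add(32, Mul(-16, n)) (Function('B')(n) = Mul(-4, Mul(4, Add(-2, n))) = Mul(-4, Add(-8, Mul(4, n))) = Add(32, Mul(-16, n)))
Mul(Mul(x, Function('B')(-3)), 25) = Mul(Mul(-8, Add(32, Mul(-16, -3))), 25) = Mul(Mul(-8, Add(32, 48)), 25) = Mul(Mul(-8, 80), 25) = Mul(-640, 25) = -16000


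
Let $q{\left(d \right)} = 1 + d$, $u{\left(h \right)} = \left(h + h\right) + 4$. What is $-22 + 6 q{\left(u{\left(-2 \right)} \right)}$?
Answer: $-16$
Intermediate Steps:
$u{\left(h \right)} = 4 + 2 h$ ($u{\left(h \right)} = 2 h + 4 = 4 + 2 h$)
$-22 + 6 q{\left(u{\left(-2 \right)} \right)} = -22 + 6 \left(1 + \left(4 + 2 \left(-2\right)\right)\right) = -22 + 6 \left(1 + \left(4 - 4\right)\right) = -22 + 6 \left(1 + 0\right) = -22 + 6 \cdot 1 = -22 + 6 = -16$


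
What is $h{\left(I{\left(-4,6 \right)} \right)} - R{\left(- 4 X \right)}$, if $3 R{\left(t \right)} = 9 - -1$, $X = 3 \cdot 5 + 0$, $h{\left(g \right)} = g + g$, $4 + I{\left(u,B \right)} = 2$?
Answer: $- \frac{22}{3} \approx -7.3333$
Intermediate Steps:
$I{\left(u,B \right)} = -2$ ($I{\left(u,B \right)} = -4 + 2 = -2$)
$h{\left(g \right)} = 2 g$
$X = 15$ ($X = 15 + 0 = 15$)
$R{\left(t \right)} = \frac{10}{3}$ ($R{\left(t \right)} = \frac{9 - -1}{3} = \frac{9 + 1}{3} = \frac{1}{3} \cdot 10 = \frac{10}{3}$)
$h{\left(I{\left(-4,6 \right)} \right)} - R{\left(- 4 X \right)} = 2 \left(-2\right) - \frac{10}{3} = -4 - \frac{10}{3} = - \frac{22}{3}$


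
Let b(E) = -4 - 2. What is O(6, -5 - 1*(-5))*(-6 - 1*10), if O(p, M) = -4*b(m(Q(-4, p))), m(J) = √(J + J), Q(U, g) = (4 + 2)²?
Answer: -384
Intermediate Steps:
Q(U, g) = 36 (Q(U, g) = 6² = 36)
m(J) = √2*√J (m(J) = √(2*J) = √2*√J)
b(E) = -6
O(p, M) = 24 (O(p, M) = -4*(-6) = 24)
O(6, -5 - 1*(-5))*(-6 - 1*10) = 24*(-6 - 1*10) = 24*(-6 - 10) = 24*(-16) = -384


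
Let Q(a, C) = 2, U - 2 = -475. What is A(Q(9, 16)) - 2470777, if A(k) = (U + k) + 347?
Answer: -2470901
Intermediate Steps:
U = -473 (U = 2 - 475 = -473)
A(k) = -126 + k (A(k) = (-473 + k) + 347 = -126 + k)
A(Q(9, 16)) - 2470777 = (-126 + 2) - 2470777 = -124 - 2470777 = -2470901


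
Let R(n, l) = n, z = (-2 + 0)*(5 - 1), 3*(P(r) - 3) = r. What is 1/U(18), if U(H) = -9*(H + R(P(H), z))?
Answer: -1/243 ≈ -0.0041152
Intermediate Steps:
P(r) = 3 + r/3
z = -8 (z = -2*4 = -8)
U(H) = -27 - 12*H (U(H) = -9*(H + (3 + H/3)) = -9*(3 + 4*H/3) = -27 - 12*H)
1/U(18) = 1/(-27 - 12*18) = 1/(-27 - 216) = 1/(-243) = -1/243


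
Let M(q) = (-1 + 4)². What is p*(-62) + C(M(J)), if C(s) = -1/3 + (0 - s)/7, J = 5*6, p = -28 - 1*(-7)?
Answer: 27308/21 ≈ 1300.4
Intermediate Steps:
p = -21 (p = -28 + 7 = -21)
J = 30
M(q) = 9 (M(q) = 3² = 9)
C(s) = -⅓ - s/7 (C(s) = -1*⅓ - s*(⅐) = -⅓ - s/7)
p*(-62) + C(M(J)) = -21*(-62) + (-⅓ - ⅐*9) = 1302 + (-⅓ - 9/7) = 1302 - 34/21 = 27308/21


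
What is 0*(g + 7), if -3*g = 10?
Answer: 0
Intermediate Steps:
g = -10/3 (g = -1/3*10 = -10/3 ≈ -3.3333)
0*(g + 7) = 0*(-10/3 + 7) = 0*(11/3) = 0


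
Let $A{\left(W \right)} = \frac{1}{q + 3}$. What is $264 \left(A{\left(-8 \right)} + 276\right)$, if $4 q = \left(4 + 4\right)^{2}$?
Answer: $\frac{1384680}{19} \approx 72878.0$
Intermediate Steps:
$q = 16$ ($q = \frac{\left(4 + 4\right)^{2}}{4} = \frac{8^{2}}{4} = \frac{1}{4} \cdot 64 = 16$)
$A{\left(W \right)} = \frac{1}{19}$ ($A{\left(W \right)} = \frac{1}{16 + 3} = \frac{1}{19}$)
$264 \left(A{\left(-8 \right)} + 276\right) = 264 \left(\frac{1}{19} + 276\right) = 264 \cdot \frac{5245}{19} = \frac{1384680}{19}$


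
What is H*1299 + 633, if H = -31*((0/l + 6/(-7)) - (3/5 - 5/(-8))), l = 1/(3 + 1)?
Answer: 23654067/280 ≈ 84479.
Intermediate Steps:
l = ¼ (l = 1/4 = ¼ ≈ 0.25000)
H = 18073/280 (H = -31*((0/(¼) + 6/(-7)) - (3/5 - 5/(-8))) = -31*((0*4 + 6*(-⅐)) - (3*(⅕) - 5*(-⅛))) = -31*((0 - 6/7) - (⅗ + 5/8)) = -31*(-6/7 - 1*49/40) = -31*(-6/7 - 49/40) = -31*(-583/280) = 18073/280 ≈ 64.546)
H*1299 + 633 = (18073/280)*1299 + 633 = 23476827/280 + 633 = 23654067/280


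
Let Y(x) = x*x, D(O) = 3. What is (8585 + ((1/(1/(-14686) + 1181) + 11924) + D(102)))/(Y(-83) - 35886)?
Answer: -355763527166/502928752505 ≈ -0.70738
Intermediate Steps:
Y(x) = x²
(8585 + ((1/(1/(-14686) + 1181) + 11924) + D(102)))/(Y(-83) - 35886) = (8585 + ((1/(1/(-14686) + 1181) + 11924) + 3))/((-83)² - 35886) = (8585 + ((1/(-1/14686 + 1181) + 11924) + 3))/(6889 - 35886) = (8585 + ((1/(17344165/14686) + 11924) + 3))/(-28997) = (8585 + ((14686/17344165 + 11924) + 3))*(-1/28997) = (8585 + (206811838146/17344165 + 3))*(-1/28997) = (8585 + 206863870641/17344165)*(-1/28997) = (355763527166/17344165)*(-1/28997) = -355763527166/502928752505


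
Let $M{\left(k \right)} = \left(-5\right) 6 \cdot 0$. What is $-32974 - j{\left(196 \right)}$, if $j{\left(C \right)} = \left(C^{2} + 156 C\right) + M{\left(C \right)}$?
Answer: $-101966$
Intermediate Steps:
$M{\left(k \right)} = 0$ ($M{\left(k \right)} = \left(-30\right) 0 = 0$)
$j{\left(C \right)} = C^{2} + 156 C$ ($j{\left(C \right)} = \left(C^{2} + 156 C\right) + 0 = C^{2} + 156 C$)
$-32974 - j{\left(196 \right)} = -32974 - 196 \left(156 + 196\right) = -32974 - 196 \cdot 352 = -32974 - 68992 = -101966$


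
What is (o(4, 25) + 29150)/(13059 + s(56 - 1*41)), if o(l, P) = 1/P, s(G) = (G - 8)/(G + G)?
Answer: 4372506/1958885 ≈ 2.2321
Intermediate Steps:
s(G) = (-8 + G)/(2*G) (s(G) = (-8 + G)/((2*G)) = (-8 + G)*(1/(2*G)) = (-8 + G)/(2*G))
(o(4, 25) + 29150)/(13059 + s(56 - 1*41)) = (1/25 + 29150)/(13059 + (-8 + (56 - 1*41))/(2*(56 - 1*41))) = (1/25 + 29150)/(13059 + (-8 + (56 - 41))/(2*(56 - 41))) = 728751/(25*(13059 + (1/2)*(-8 + 15)/15)) = 728751/(25*(13059 + (1/2)*(1/15)*7)) = 728751/(25*(13059 + 7/30)) = 728751/(25*(391777/30)) = (728751/25)*(30/391777) = 4372506/1958885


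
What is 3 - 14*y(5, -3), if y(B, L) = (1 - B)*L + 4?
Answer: -221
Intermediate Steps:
y(B, L) = 4 + L*(1 - B) (y(B, L) = L*(1 - B) + 4 = 4 + L*(1 - B))
3 - 14*y(5, -3) = 3 - 14*(4 - 3 - 1*5*(-3)) = 3 - 14*(4 - 3 + 15) = 3 - 14*16 = 3 - 224 = -221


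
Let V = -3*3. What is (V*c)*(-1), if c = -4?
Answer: -36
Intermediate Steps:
V = -9
(V*c)*(-1) = -9*(-4)*(-1) = 36*(-1) = -36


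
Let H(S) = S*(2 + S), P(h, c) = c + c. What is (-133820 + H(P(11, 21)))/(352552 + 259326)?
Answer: -65986/305939 ≈ -0.21568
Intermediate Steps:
P(h, c) = 2*c
(-133820 + H(P(11, 21)))/(352552 + 259326) = (-133820 + (2*21)*(2 + 2*21))/(352552 + 259326) = (-133820 + 42*(2 + 42))/611878 = (-133820 + 42*44)*(1/611878) = (-133820 + 1848)*(1/611878) = -131972*1/611878 = -65986/305939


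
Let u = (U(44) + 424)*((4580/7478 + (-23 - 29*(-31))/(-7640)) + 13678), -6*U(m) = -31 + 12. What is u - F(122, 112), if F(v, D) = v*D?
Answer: 249780796163917/42848940 ≈ 5.8293e+6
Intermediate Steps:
U(m) = 19/6 (U(m) = -(-31 + 12)/6 = -1/6*(-19) = 19/6)
F(v, D) = D*v
u = 250366284080077/42848940 (u = (19/6 + 424)*((4580/7478 + (-23 - 29*(-31))/(-7640)) + 13678) = 2563*((4580*(1/7478) + (-23 + 899)*(-1/7640)) + 13678)/6 = 2563*((2290/3739 + 876*(-1/7640)) + 13678)/6 = 2563*((2290/3739 - 219/1910) + 13678)/6 = 2563*(3555059/7141490 + 13678)/6 = (2563/6)*(97684855279/7141490) = 250366284080077/42848940 ≈ 5.8430e+6)
u - F(122, 112) = 250366284080077/42848940 - 112*122 = 250366284080077/42848940 - 1*13664 = 250366284080077/42848940 - 13664 = 249780796163917/42848940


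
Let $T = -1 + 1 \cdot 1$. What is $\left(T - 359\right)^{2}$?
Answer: $128881$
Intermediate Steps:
$T = 0$ ($T = -1 + 1 = 0$)
$\left(T - 359\right)^{2} = \left(0 - 359\right)^{2} = \left(-359\right)^{2} = 128881$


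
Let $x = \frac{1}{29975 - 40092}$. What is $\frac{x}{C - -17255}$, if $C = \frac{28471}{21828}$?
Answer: $- \frac{21828}{3810776571487} \approx -5.728 \cdot 10^{-9}$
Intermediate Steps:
$C = \frac{28471}{21828}$ ($C = 28471 \cdot \frac{1}{21828} = \frac{28471}{21828} \approx 1.3043$)
$x = - \frac{1}{10117}$ ($x = \frac{1}{-10117} = - \frac{1}{10117} \approx -9.8843 \cdot 10^{-5}$)
$\frac{x}{C - -17255} = - \frac{1}{10117 \left(\frac{28471}{21828} - -17255\right)} = - \frac{1}{10117 \left(\frac{28471}{21828} + 17255\right)} = - \frac{1}{10117 \cdot \frac{376670611}{21828}} = \left(- \frac{1}{10117}\right) \frac{21828}{376670611} = - \frac{21828}{3810776571487}$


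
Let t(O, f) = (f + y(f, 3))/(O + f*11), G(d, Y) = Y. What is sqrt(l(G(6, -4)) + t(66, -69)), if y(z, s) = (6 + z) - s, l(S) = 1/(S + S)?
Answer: sqrt(6622)/308 ≈ 0.26421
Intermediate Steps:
l(S) = 1/(2*S)
y(z, s) = 6 + z - s
t(O, f) = (3 + 2*f)/(O + 11*f) (t(O, f) = (f + (6 + f - 1*3))/(O + f*11) = (f + (6 + f - 3))/(O + 11*f) = (f + (3 + f))/(O + 11*f) = (3 + 2*f)/(O + 11*f))
sqrt(l(G(6, -4)) + t(66, -69)) = sqrt((1/2)/(-4) + (3 + 2*(-69))/(66 + 11*(-69))) = sqrt((1/2)*(-1/4) + (3 - 138)/(66 - 759)) = sqrt(-1/8 - 135/(-693)) = sqrt(-1/8 - 1/693*(-135)) = sqrt(-1/8 + 15/77) = sqrt(43/616) = sqrt(6622)/308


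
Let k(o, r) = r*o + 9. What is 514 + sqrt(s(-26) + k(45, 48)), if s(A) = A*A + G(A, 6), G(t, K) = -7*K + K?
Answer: 567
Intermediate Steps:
G(t, K) = -6*K
s(A) = -36 + A**2 (s(A) = A*A - 6*6 = A**2 - 36 = -36 + A**2)
k(o, r) = 9 + o*r (k(o, r) = o*r + 9 = 9 + o*r)
514 + sqrt(s(-26) + k(45, 48)) = 514 + sqrt((-36 + (-26)**2) + (9 + 45*48)) = 514 + sqrt((-36 + 676) + (9 + 2160)) = 514 + sqrt(640 + 2169) = 514 + sqrt(2809) = 514 + 53 = 567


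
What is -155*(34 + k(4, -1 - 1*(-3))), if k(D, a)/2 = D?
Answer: -6510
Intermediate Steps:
k(D, a) = 2*D
-155*(34 + k(4, -1 - 1*(-3))) = -155*(34 + 2*4) = -155*(34 + 8) = -155*42 = -6510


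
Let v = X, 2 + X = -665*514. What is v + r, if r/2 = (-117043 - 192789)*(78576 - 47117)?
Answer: -19494351588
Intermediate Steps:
X = -341812 (X = -2 - 665*514 = -2 - 341810 = -341812)
v = -341812
r = -19494009776 (r = 2*((-117043 - 192789)*(78576 - 47117)) = 2*(-309832*31459) = 2*(-9747004888) = -19494009776)
v + r = -341812 - 19494009776 = -19494351588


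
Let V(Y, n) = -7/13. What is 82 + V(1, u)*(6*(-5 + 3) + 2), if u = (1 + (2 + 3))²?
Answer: 1136/13 ≈ 87.385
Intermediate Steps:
u = 36 (u = (1 + 5)² = 6² = 36)
V(Y, n) = -7/13 (V(Y, n) = -7*1/13 = -7/13)
82 + V(1, u)*(6*(-5 + 3) + 2) = 82 - 7*(6*(-5 + 3) + 2)/13 = 82 - 7*(6*(-2) + 2)/13 = 82 - 7*(-12 + 2)/13 = 82 - 7/13*(-10) = 82 + 70/13 = 1136/13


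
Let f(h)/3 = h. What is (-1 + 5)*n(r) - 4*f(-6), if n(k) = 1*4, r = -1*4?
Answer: 88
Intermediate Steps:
f(h) = 3*h
r = -4
n(k) = 4
(-1 + 5)*n(r) - 4*f(-6) = (-1 + 5)*4 - 12*(-6) = 4*4 - 4*(-18) = 16 + 72 = 88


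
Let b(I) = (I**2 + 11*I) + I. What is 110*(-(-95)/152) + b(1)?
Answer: 327/4 ≈ 81.750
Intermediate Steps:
b(I) = I**2 + 12*I
110*(-(-95)/152) + b(1) = 110*(-(-95)/152) + 1*(12 + 1) = 110*(-(-95)/152) + 1*13 = 110*(-1*(-5/8)) + 13 = 110*(5/8) + 13 = 275/4 + 13 = 327/4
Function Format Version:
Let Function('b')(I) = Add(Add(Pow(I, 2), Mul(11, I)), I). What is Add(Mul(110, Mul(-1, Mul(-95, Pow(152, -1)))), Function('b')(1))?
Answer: Rational(327, 4) ≈ 81.750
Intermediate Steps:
Function('b')(I) = Add(Pow(I, 2), Mul(12, I))
Add(Mul(110, Mul(-1, Mul(-95, Pow(152, -1)))), Function('b')(1)) = Add(Mul(110, Mul(-1, Mul(-95, Pow(152, -1)))), Mul(1, Add(12, 1))) = Add(Mul(110, Mul(-1, Mul(-95, Rational(1, 152)))), Mul(1, 13)) = Add(Mul(110, Mul(-1, Rational(-5, 8))), 13) = Add(Mul(110, Rational(5, 8)), 13) = Add(Rational(275, 4), 13) = Rational(327, 4)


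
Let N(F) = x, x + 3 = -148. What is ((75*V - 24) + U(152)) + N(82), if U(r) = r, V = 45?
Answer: 3352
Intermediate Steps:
x = -151 (x = -3 - 148 = -151)
N(F) = -151
((75*V - 24) + U(152)) + N(82) = ((75*45 - 24) + 152) - 151 = ((3375 - 24) + 152) - 151 = (3351 + 152) - 151 = 3503 - 151 = 3352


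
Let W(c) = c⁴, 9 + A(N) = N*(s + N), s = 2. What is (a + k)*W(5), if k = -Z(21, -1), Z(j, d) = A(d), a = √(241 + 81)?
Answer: 6250 + 625*√322 ≈ 17465.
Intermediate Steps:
a = √322 ≈ 17.944
A(N) = -9 + N*(2 + N)
Z(j, d) = -9 + d² + 2*d
k = 10 (k = -(-9 + (-1)² + 2*(-1)) = -(-9 + 1 - 2) = -1*(-10) = 10)
(a + k)*W(5) = (√322 + 10)*5⁴ = (10 + √322)*625 = 6250 + 625*√322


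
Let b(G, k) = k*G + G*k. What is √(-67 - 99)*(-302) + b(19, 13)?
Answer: 494 - 302*I*√166 ≈ 494.0 - 3891.0*I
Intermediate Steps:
b(G, k) = 2*G*k (b(G, k) = G*k + G*k = 2*G*k)
√(-67 - 99)*(-302) + b(19, 13) = √(-67 - 99)*(-302) + 2*19*13 = √(-166)*(-302) + 494 = (I*√166)*(-302) + 494 = -302*I*√166 + 494 = 494 - 302*I*√166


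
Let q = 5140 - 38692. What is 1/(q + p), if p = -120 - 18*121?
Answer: -1/35850 ≈ -2.7894e-5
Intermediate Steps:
q = -33552
p = -2298 (p = -120 - 2178 = -2298)
1/(q + p) = 1/(-33552 - 2298) = 1/(-35850) = -1/35850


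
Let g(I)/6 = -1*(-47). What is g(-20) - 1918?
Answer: -1636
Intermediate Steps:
g(I) = 282 (g(I) = 6*(-1*(-47)) = 6*47 = 282)
g(-20) - 1918 = 282 - 1918 = -1636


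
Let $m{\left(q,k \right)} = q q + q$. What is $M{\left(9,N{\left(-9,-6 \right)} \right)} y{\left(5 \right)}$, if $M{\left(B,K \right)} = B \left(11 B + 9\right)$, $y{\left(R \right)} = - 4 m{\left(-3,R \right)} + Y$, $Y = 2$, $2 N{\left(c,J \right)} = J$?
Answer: $-21384$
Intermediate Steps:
$N{\left(c,J \right)} = \frac{J}{2}$
$m{\left(q,k \right)} = q + q^{2}$ ($m{\left(q,k \right)} = q^{2} + q = q + q^{2}$)
$y{\left(R \right)} = -22$ ($y{\left(R \right)} = - 4 \left(- 3 \left(1 - 3\right)\right) + 2 = - 4 \left(\left(-3\right) \left(-2\right)\right) + 2 = \left(-4\right) 6 + 2 = -24 + 2 = -22$)
$M{\left(B,K \right)} = B \left(9 + 11 B\right)$
$M{\left(9,N{\left(-9,-6 \right)} \right)} y{\left(5 \right)} = 9 \left(9 + 11 \cdot 9\right) \left(-22\right) = 9 \left(9 + 99\right) \left(-22\right) = 9 \cdot 108 \left(-22\right) = 972 \left(-22\right) = -21384$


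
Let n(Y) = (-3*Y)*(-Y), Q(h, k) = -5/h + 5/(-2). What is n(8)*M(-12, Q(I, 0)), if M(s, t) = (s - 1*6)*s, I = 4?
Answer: 41472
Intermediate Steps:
Q(h, k) = -5/2 - 5/h (Q(h, k) = -5/h + 5*(-½) = -5/h - 5/2 = -5/2 - 5/h)
n(Y) = 3*Y²
M(s, t) = s*(-6 + s) (M(s, t) = (s - 6)*s = (-6 + s)*s = s*(-6 + s))
n(8)*M(-12, Q(I, 0)) = (3*8²)*(-12*(-6 - 12)) = (3*64)*(-12*(-18)) = 192*216 = 41472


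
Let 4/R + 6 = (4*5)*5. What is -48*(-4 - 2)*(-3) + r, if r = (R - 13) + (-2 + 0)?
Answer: -41311/47 ≈ -878.96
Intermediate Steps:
R = 2/47 (R = 4/(-6 + (4*5)*5) = 4/(-6 + 20*5) = 4/(-6 + 100) = 4/94 = 4*(1/94) = 2/47 ≈ 0.042553)
r = -703/47 (r = (2/47 - 13) + (-2 + 0) = -609/47 - 2 = -703/47 ≈ -14.957)
-48*(-4 - 2)*(-3) + r = -48*(-4 - 2)*(-3) - 703/47 = -(-288)*(-3) - 703/47 = -48*18 - 703/47 = -864 - 703/47 = -41311/47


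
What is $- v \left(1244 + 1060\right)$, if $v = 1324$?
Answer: $-3050496$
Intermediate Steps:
$- v \left(1244 + 1060\right) = \left(-1\right) 1324 \left(1244 + 1060\right) = \left(-1324\right) 2304 = -3050496$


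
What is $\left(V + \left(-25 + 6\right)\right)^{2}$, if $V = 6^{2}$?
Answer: $289$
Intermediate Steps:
$V = 36$
$\left(V + \left(-25 + 6\right)\right)^{2} = \left(36 + \left(-25 + 6\right)\right)^{2} = \left(36 - 19\right)^{2} = 17^{2} = 289$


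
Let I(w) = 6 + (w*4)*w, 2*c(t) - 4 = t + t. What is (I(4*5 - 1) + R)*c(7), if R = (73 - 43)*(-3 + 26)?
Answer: 19260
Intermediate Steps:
R = 690 (R = 30*23 = 690)
c(t) = 2 + t (c(t) = 2 + (t + t)/2 = 2 + (2*t)/2 = 2 + t)
I(w) = 6 + 4*w**2 (I(w) = 6 + (4*w)*w = 6 + 4*w**2)
(I(4*5 - 1) + R)*c(7) = ((6 + 4*(4*5 - 1)**2) + 690)*(2 + 7) = ((6 + 4*(20 - 1)**2) + 690)*9 = ((6 + 4*19**2) + 690)*9 = ((6 + 4*361) + 690)*9 = ((6 + 1444) + 690)*9 = (1450 + 690)*9 = 2140*9 = 19260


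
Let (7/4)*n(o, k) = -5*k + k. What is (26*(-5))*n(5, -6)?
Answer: -12480/7 ≈ -1782.9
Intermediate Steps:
n(o, k) = -16*k/7 (n(o, k) = 4*(-5*k + k)/7 = 4*(-4*k)/7 = -16*k/7)
(26*(-5))*n(5, -6) = (26*(-5))*(-16/7*(-6)) = -130*96/7 = -12480/7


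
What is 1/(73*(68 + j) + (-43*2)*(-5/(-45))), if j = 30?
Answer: 9/64300 ≈ 0.00013997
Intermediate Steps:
1/(73*(68 + j) + (-43*2)*(-5/(-45))) = 1/(73*(68 + 30) + (-43*2)*(-5/(-45))) = 1/(73*98 - (-430)*(-1)/45) = 1/(7154 - 86*⅑) = 1/(7154 - 86/9) = 1/(64300/9) = 9/64300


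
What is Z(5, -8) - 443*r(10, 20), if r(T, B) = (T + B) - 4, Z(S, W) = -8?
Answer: -11526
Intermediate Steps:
r(T, B) = -4 + B + T (r(T, B) = (B + T) - 4 = -4 + B + T)
Z(5, -8) - 443*r(10, 20) = -8 - 443*(-4 + 20 + 10) = -8 - 443*26 = -8 - 11518 = -11526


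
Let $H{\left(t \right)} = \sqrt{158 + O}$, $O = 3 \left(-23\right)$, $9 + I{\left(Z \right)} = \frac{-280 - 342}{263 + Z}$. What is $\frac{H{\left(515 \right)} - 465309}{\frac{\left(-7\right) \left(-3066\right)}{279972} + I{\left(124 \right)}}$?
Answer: $\frac{400125723426}{9055391} - \frac{859914 \sqrt{89}}{9055391} \approx 44186.0$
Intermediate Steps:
$I{\left(Z \right)} = -9 - \frac{622}{263 + Z}$ ($I{\left(Z \right)} = -9 + \frac{-280 - 342}{263 + Z} = -9 - \frac{622}{263 + Z}$)
$O = -69$
$H{\left(t \right)} = \sqrt{89}$ ($H{\left(t \right)} = \sqrt{158 - 69} = \sqrt{89}$)
$\frac{H{\left(515 \right)} - 465309}{\frac{\left(-7\right) \left(-3066\right)}{279972} + I{\left(124 \right)}} = \frac{\sqrt{89} - 465309}{\frac{\left(-7\right) \left(-3066\right)}{279972} + \frac{-2989 - 1116}{263 + 124}} = \frac{-465309 + \sqrt{89}}{21462 \cdot \frac{1}{279972} + \frac{-2989 - 1116}{387}} = \frac{-465309 + \sqrt{89}}{\frac{511}{6666} + \frac{1}{387} \left(-4105\right)} = \frac{-465309 + \sqrt{89}}{\frac{511}{6666} - \frac{4105}{387}} = \frac{-465309 + \sqrt{89}}{- \frac{9055391}{859914}} = \left(-465309 + \sqrt{89}\right) \left(- \frac{859914}{9055391}\right) = \frac{400125723426}{9055391} - \frac{859914 \sqrt{89}}{9055391}$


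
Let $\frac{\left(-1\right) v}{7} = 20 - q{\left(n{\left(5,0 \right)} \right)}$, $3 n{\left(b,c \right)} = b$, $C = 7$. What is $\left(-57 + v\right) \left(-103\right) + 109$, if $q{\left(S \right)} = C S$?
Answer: $\frac{35965}{3} \approx 11988.0$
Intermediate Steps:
$n{\left(b,c \right)} = \frac{b}{3}$
$q{\left(S \right)} = 7 S$
$v = - \frac{175}{3}$ ($v = - 7 \left(20 - 7 \cdot \frac{1}{3} \cdot 5\right) = - 7 \left(20 - 7 \cdot \frac{5}{3}\right) = - 7 \left(20 - \frac{35}{3}\right) = \left(-7\right) \frac{25}{3} = - \frac{175}{3} \approx -58.333$)
$\left(-57 + v\right) \left(-103\right) + 109 = \left(-57 - \frac{175}{3}\right) \left(-103\right) + 109 = \left(- \frac{346}{3}\right) \left(-103\right) + 109 = \frac{35638}{3} + 109 = \frac{35965}{3}$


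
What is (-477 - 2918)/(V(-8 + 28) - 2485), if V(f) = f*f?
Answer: 679/417 ≈ 1.6283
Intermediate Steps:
V(f) = f²
(-477 - 2918)/(V(-8 + 28) - 2485) = (-477 - 2918)/((-8 + 28)² - 2485) = -3395/(20² - 2485) = -3395/(400 - 2485) = -3395/(-2085) = -3395*(-1/2085) = 679/417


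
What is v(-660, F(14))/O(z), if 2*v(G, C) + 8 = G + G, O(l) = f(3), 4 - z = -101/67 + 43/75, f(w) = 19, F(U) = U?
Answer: -664/19 ≈ -34.947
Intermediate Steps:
z = 24794/5025 (z = 4 - (-101/67 + 43/75) = 4 - 1*(-4694/5025) = 4 + 4694/5025 = 24794/5025 ≈ 4.9341)
O(l) = 19
v(G, C) = -4 + G (v(G, C) = -4 + (G + G)/2 = -4 + (2*G)/2 = -4 + G)
v(-660, F(14))/O(z) = (-4 - 660)/19 = -664*1/19 = -664/19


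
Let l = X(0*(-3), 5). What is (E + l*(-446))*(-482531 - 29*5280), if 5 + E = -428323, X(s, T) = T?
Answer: 273684623258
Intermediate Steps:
l = 5
E = -428328 (E = -5 - 428323 = -428328)
(E + l*(-446))*(-482531 - 29*5280) = (-428328 + 5*(-446))*(-482531 - 29*5280) = (-428328 - 2230)*(-482531 - 153120) = -430558*(-635651) = 273684623258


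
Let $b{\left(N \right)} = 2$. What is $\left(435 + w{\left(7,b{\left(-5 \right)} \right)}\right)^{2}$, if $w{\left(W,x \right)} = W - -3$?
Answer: $198025$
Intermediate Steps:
$w{\left(W,x \right)} = 3 + W$ ($w{\left(W,x \right)} = W + 3 = 3 + W$)
$\left(435 + w{\left(7,b{\left(-5 \right)} \right)}\right)^{2} = \left(435 + \left(3 + 7\right)\right)^{2} = \left(435 + 10\right)^{2} = 445^{2} = 198025$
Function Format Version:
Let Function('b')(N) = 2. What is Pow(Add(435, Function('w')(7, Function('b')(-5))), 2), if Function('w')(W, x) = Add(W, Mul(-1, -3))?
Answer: 198025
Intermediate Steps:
Function('w')(W, x) = Add(3, W) (Function('w')(W, x) = Add(W, 3) = Add(3, W))
Pow(Add(435, Function('w')(7, Function('b')(-5))), 2) = Pow(Add(435, Add(3, 7)), 2) = Pow(Add(435, 10), 2) = Pow(445, 2) = 198025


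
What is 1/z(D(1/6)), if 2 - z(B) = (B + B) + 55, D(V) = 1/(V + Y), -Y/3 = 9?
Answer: -161/8521 ≈ -0.018894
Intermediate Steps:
Y = -27 (Y = -3*9 = -27)
D(V) = 1/(-27 + V) (D(V) = 1/(V - 27) = 1/(-27 + V))
z(B) = -53 - 2*B (z(B) = 2 - ((B + B) + 55) = 2 - (2*B + 55) = 2 - (55 + 2*B) = 2 + (-55 - 2*B) = -53 - 2*B)
1/z(D(1/6)) = 1/(-53 - 2/(-27 + 1/6)) = 1/(-53 - 2/(-27 + ⅙)) = 1/(-53 - 2/(-161/6)) = 1/(-53 - 2*(-6/161)) = 1/(-53 + 12/161) = 1/(-8521/161) = -161/8521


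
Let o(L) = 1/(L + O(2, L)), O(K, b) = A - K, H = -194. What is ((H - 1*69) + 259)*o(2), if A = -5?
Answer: ⅘ ≈ 0.80000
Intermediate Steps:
O(K, b) = -5 - K
o(L) = 1/(-7 + L) (o(L) = 1/(L + (-5 - 1*2)) = 1/(L + (-5 - 2)) = 1/(L - 7) = 1/(-7 + L))
((H - 1*69) + 259)*o(2) = ((-194 - 1*69) + 259)/(-7 + 2) = ((-194 - 69) + 259)/(-5) = (-263 + 259)*(-⅕) = -4*(-⅕) = ⅘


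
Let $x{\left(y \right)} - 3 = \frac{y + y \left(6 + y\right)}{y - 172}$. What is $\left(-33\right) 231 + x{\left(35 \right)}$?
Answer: $- \frac{1045410}{137} \approx -7630.7$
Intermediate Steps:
$x{\left(y \right)} = 3 + \frac{y + y \left(6 + y\right)}{-172 + y}$ ($x{\left(y \right)} = 3 + \frac{y + y \left(6 + y\right)}{y - 172} = 3 + \frac{y + y \left(6 + y\right)}{-172 + y}$)
$\left(-33\right) 231 + x{\left(35 \right)} = \left(-33\right) 231 + \frac{-516 + 35^{2} + 10 \cdot 35}{-172 + 35} = -7623 + \frac{-516 + 1225 + 350}{-137} = -7623 - \frac{1059}{137} = - \frac{1045410}{137}$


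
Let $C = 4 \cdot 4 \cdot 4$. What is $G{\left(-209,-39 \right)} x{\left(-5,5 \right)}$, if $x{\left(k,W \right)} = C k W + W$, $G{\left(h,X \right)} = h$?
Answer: $333355$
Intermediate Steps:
$C = 64$ ($C = 16 \cdot 4 = 64$)
$x{\left(k,W \right)} = W + 64 W k$ ($x{\left(k,W \right)} = 64 k W + W = 64 W k + W = W + 64 W k$)
$G{\left(-209,-39 \right)} x{\left(-5,5 \right)} = - 209 \cdot 5 \left(1 + 64 \left(-5\right)\right) = - 209 \cdot 5 \left(1 - 320\right) = - 209 \cdot 5 \left(-319\right) = \left(-209\right) \left(-1595\right) = 333355$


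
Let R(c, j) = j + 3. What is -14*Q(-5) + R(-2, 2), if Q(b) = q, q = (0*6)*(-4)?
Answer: 5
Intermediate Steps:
q = 0 (q = 0*(-4) = 0)
R(c, j) = 3 + j
Q(b) = 0
-14*Q(-5) + R(-2, 2) = -14*0 + (3 + 2) = 0 + 5 = 5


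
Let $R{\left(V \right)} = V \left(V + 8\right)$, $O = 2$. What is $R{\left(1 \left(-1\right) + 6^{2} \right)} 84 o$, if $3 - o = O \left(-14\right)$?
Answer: $3919020$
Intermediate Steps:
$R{\left(V \right)} = V \left(8 + V\right)$
$o = 31$ ($o = 3 - 2 \left(-14\right) = 3 - -28 = 3 + 28 = 31$)
$R{\left(1 \left(-1\right) + 6^{2} \right)} 84 o = \left(1 \left(-1\right) + 6^{2}\right) \left(8 + \left(1 \left(-1\right) + 6^{2}\right)\right) 84 \cdot 31 = \left(-1 + 36\right) \left(8 + \left(-1 + 36\right)\right) 84 \cdot 31 = 35 \left(8 + 35\right) 84 \cdot 31 = 35 \cdot 43 \cdot 84 \cdot 31 = 1505 \cdot 84 \cdot 31 = 126420 \cdot 31 = 3919020$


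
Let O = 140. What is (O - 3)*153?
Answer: 20961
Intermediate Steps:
(O - 3)*153 = (140 - 3)*153 = 137*153 = 20961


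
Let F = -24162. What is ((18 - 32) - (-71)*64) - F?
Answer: 28692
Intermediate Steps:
((18 - 32) - (-71)*64) - F = ((18 - 32) - (-71)*64) - 1*(-24162) = (-14 - 71*(-64)) + 24162 = (-14 + 4544) + 24162 = 4530 + 24162 = 28692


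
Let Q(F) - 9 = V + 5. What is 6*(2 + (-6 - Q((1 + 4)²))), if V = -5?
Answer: -78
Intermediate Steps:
Q(F) = 9 (Q(F) = 9 + (-5 + 5) = 9 + 0 = 9)
6*(2 + (-6 - Q((1 + 4)²))) = 6*(2 + (-6 - 1*9)) = 6*(2 + (-6 - 9)) = 6*(2 - 15) = 6*(-13) = -78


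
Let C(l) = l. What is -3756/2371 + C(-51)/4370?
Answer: -16534641/10361270 ≈ -1.5958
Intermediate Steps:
-3756/2371 + C(-51)/4370 = -3756/2371 - 51/4370 = -16534641/10361270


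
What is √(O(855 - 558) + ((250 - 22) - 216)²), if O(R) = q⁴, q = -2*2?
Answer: 20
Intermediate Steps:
q = -4
O(R) = 256 (O(R) = (-4)⁴ = 256)
√(O(855 - 558) + ((250 - 22) - 216)²) = √(256 + ((250 - 22) - 216)²) = √(256 + (228 - 216)²) = √(256 + 12²) = √(256 + 144) = √400 = 20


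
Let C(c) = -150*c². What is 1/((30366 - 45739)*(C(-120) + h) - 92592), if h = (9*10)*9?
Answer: 1/33193135278 ≈ 3.0127e-11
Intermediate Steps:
h = 810 (h = 90*9 = 810)
1/((30366 - 45739)*(C(-120) + h) - 92592) = 1/((30366 - 45739)*(-150*(-120)² + 810) - 92592) = 1/(-15373*(-150*14400 + 810) - 92592) = 1/(-15373*(-2160000 + 810) - 92592) = 1/(-15373*(-2159190) - 92592) = 1/(33193227870 - 92592) = 1/33193135278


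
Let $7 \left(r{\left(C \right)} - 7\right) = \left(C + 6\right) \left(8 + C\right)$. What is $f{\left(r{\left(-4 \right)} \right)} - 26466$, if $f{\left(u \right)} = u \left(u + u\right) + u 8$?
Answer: $- \frac{1287144}{49} \approx -26268.0$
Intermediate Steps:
$r{\left(C \right)} = 7 + \frac{\left(6 + C\right) \left(8 + C\right)}{7}$ ($r{\left(C \right)} = 7 + \frac{\left(C + 6\right) \left(8 + C\right)}{7} = 7 + \frac{\left(6 + C\right) \left(8 + C\right)}{7}$)
$f{\left(u \right)} = 2 u^{2} + 8 u$ ($f{\left(u \right)} = u 2 u + 8 u = 2 u^{2} + 8 u$)
$f{\left(r{\left(-4 \right)} \right)} - 26466 = 2 \left(\frac{97}{7} + 2 \left(-4\right) + \frac{\left(-4\right)^{2}}{7}\right) \left(4 + \left(\frac{97}{7} + 2 \left(-4\right) + \frac{\left(-4\right)^{2}}{7}\right)\right) - 26466 = 2 \left(\frac{97}{7} - 8 + \frac{1}{7} \cdot 16\right) \left(4 + \left(\frac{97}{7} - 8 + \frac{1}{7} \cdot 16\right)\right) - 26466 = 2 \left(\frac{97}{7} - 8 + \frac{16}{7}\right) \left(4 + \left(\frac{97}{7} - 8 + \frac{16}{7}\right)\right) - 26466 = 2 \cdot \frac{57}{7} \left(4 + \frac{57}{7}\right) - 26466 = 2 \cdot \frac{57}{7} \cdot \frac{85}{7} - 26466 = \frac{9690}{49} - 26466 = - \frac{1287144}{49}$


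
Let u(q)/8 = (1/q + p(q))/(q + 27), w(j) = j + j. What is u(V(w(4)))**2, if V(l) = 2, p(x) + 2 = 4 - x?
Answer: 16/841 ≈ 0.019025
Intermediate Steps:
w(j) = 2*j
p(x) = 2 - x (p(x) = -2 + (4 - x) = 2 - x)
u(q) = 8*(2 + 1/q - q)/(27 + q) (u(q) = 8*((1/q + (2 - q))/(q + 27)) = 8*((2 + 1/q - q)/(27 + q)) = 8*(2 + 1/q - q)/(27 + q))
u(V(w(4)))**2 = (8*(1 - 1*2*(-2 + 2))/(2*(27 + 2)))**2 = (8*(1/2)*(1 - 1*2*0)/29)**2 = (8*(1/2)*(1/29)*(1 + 0))**2 = (8*(1/2)*(1/29)*1)**2 = (4/29)**2 = 16/841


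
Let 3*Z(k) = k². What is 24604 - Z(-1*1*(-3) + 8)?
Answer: 73691/3 ≈ 24564.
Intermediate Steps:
Z(k) = k²/3
24604 - Z(-1*1*(-3) + 8) = 24604 - (-1*1*(-3) + 8)²/3 = 24604 - (-1*(-3) + 8)²/3 = 24604 - (3 + 8)²/3 = 24604 - 11²/3 = 24604 - 121/3 = 73691/3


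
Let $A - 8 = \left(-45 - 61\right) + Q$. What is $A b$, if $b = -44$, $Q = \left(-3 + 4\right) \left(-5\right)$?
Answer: $4532$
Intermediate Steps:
$Q = -5$ ($Q = 1 \left(-5\right) = -5$)
$A = -103$ ($A = 8 - 111 = -103$)
$A b = \left(-103\right) \left(-44\right) = 4532$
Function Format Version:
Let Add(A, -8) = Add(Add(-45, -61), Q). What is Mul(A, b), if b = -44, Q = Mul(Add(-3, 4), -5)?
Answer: 4532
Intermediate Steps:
Q = -5 (Q = Mul(1, -5) = -5)
A = -103 (A = Add(8, Add(Add(-45, -61), -5)) = Add(8, Add(-106, -5)) = Add(8, -111) = -103)
Mul(A, b) = Mul(-103, -44) = 4532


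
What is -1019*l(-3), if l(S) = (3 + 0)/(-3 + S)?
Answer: 1019/2 ≈ 509.50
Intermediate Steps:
l(S) = 3/(-3 + S)
-1019*l(-3) = -3057/(-3 - 3) = -3057/(-6) = -3057*(-1)/6 = -1019*(-½) = 1019/2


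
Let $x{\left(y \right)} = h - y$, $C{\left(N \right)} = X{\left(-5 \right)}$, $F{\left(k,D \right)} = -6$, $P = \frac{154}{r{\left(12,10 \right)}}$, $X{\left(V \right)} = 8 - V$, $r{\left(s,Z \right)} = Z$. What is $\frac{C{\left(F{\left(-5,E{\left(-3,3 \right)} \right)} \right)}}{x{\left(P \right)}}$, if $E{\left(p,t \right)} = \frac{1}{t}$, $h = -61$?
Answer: $- \frac{65}{382} \approx -0.17016$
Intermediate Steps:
$P = \frac{77}{5}$ ($P = \frac{154}{10} = 154 \cdot \frac{1}{10} = \frac{77}{5} \approx 15.4$)
$C{\left(N \right)} = 13$ ($C{\left(N \right)} = 8 - -5 = 8 + 5 = 13$)
$x{\left(y \right)} = -61 - y$
$\frac{C{\left(F{\left(-5,E{\left(-3,3 \right)} \right)} \right)}}{x{\left(P \right)}} = \frac{13}{-61 - \frac{77}{5}} = \frac{13}{- \frac{382}{5}} = 13 \left(- \frac{5}{382}\right) = - \frac{65}{382}$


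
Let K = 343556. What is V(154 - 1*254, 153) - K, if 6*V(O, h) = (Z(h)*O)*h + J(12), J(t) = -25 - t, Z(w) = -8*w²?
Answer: 2863200227/6 ≈ 4.7720e+8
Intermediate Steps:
V(O, h) = -37/6 - 4*O*h³/3 (V(O, h) = (((-8*h²)*O)*h + (-25 - 1*12))/6 = ((-8*O*h²)*h + (-25 - 12))/6 = (-8*O*h³ - 37)/6 = (-37 - 8*O*h³)/6 = -37/6 - 4*O*h³/3)
V(154 - 1*254, 153) - K = (-37/6 - 4/3*(154 - 1*254)*153³) - 1*343556 = (-37/6 - 4/3*(154 - 254)*3581577) - 343556 = (-37/6 - 4/3*(-100)*3581577) - 343556 = (-37/6 + 477543600) - 343556 = 2865261563/6 - 343556 = 2863200227/6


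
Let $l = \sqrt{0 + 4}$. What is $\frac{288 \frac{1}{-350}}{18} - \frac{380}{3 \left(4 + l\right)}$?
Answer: $- \frac{33322}{1575} \approx -21.157$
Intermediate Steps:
$l = 2$ ($l = \sqrt{4} = 2$)
$\frac{288 \frac{1}{-350}}{18} - \frac{380}{3 \left(4 + l\right)} = \frac{288 \frac{1}{-350}}{18} - \frac{380}{3 \left(4 + 2\right)} = 288 \left(- \frac{1}{350}\right) \frac{1}{18} - \frac{380}{3 \cdot 6} = \left(- \frac{144}{175}\right) \frac{1}{18} - \frac{380}{18} = - \frac{8}{175} - \frac{190}{9} = - \frac{33322}{1575}$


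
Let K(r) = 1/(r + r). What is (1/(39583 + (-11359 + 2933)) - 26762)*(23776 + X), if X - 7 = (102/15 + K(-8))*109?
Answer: -1635454169353503/2492560 ≈ -6.5613e+8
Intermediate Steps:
K(r) = 1/(2*r)
X = 59311/80 (X = 7 + (102/15 + (½)/(-8))*109 = 7 + (102*(1/15) + (½)*(-⅛))*109 = 7 + (34/5 - 1/16)*109 = 7 + (539/80)*109 = 7 + 58751/80 = 59311/80 ≈ 741.39)
(1/(39583 + (-11359 + 2933)) - 26762)*(23776 + X) = (1/(39583 + (-11359 + 2933)) - 26762)*(23776 + 59311/80) = (1/(39583 - 8426) - 26762)*(1961391/80) = (1/31157 - 26762)*(1961391/80) = -833823633/31157*1961391/80 = -1635454169353503/2492560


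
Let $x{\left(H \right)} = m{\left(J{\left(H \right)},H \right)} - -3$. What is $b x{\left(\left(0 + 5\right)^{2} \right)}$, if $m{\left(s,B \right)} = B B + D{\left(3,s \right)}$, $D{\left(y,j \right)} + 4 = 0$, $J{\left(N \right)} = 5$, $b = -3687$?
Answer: $-2300688$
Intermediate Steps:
$D{\left(y,j \right)} = -4$ ($D{\left(y,j \right)} = -4 + 0 = -4$)
$m{\left(s,B \right)} = -4 + B^{2}$ ($m{\left(s,B \right)} = B B - 4 = B^{2} - 4 = -4 + B^{2}$)
$x{\left(H \right)} = -1 + H^{2}$ ($x{\left(H \right)} = \left(-4 + H^{2}\right) - -3 = \left(-4 + H^{2}\right) + 3 = -1 + H^{2}$)
$b x{\left(\left(0 + 5\right)^{2} \right)} = - 3687 \left(-1 + \left(\left(0 + 5\right)^{2}\right)^{2}\right) = - 3687 \left(-1 + \left(5^{2}\right)^{2}\right) = - 3687 \left(-1 + 25^{2}\right) = - 3687 \left(-1 + 625\right) = \left(-3687\right) 624 = -2300688$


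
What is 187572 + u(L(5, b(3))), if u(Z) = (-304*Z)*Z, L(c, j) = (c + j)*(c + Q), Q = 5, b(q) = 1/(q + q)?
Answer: -5615452/9 ≈ -6.2394e+5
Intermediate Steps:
b(q) = 1/(2*q)
L(c, j) = (5 + c)*(c + j) (L(c, j) = (c + j)*(c + 5) = (c + j)*(5 + c) = (5 + c)*(c + j))
u(Z) = -304*Z**2
187572 + u(L(5, b(3))) = 187572 - 304*(5**2 + 5*5 + 5*((1/2)/3) + 5*((1/2)/3))**2 = 187572 - 304*(25 + 25 + 5*((1/2)*(1/3)) + 5*((1/2)*(1/3)))**2 = 187572 - 304*(25 + 25 + 5*(1/6) + 5*(1/6))**2 = 187572 - 304*(25 + 25 + 5/6 + 5/6)**2 = 187572 - 304*(155/3)**2 = 187572 - 304*24025/9 = 187572 - 7303600/9 = -5615452/9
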